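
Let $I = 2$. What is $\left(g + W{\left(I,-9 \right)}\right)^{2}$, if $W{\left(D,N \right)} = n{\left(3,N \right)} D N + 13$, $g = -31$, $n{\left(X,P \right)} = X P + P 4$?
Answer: $1245456$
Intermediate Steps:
$n{\left(X,P \right)} = 4 P + P X$ ($n{\left(X,P \right)} = P X + 4 P = 4 P + P X$)
$W{\left(D,N \right)} = 13 + 7 D N^{2}$ ($W{\left(D,N \right)} = N \left(4 + 3\right) D N + 13 = N 7 D N + 13 = 7 N D N + 13 = 7 D N N + 13 = 7 D N^{2} + 13 = 13 + 7 D N^{2}$)
$\left(g + W{\left(I,-9 \right)}\right)^{2} = \left(-31 + \left(13 + 7 \cdot 2 \left(-9\right)^{2}\right)\right)^{2} = \left(-31 + \left(13 + 7 \cdot 2 \cdot 81\right)\right)^{2} = \left(-31 + \left(13 + 1134\right)\right)^{2} = \left(-31 + 1147\right)^{2} = 1116^{2} = 1245456$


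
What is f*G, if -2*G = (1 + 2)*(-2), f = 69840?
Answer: 209520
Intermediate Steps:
G = 3 (G = -(1 + 2)*(-2)/2 = -3*(-2)/2 = -1/2*(-6) = 3)
f*G = 69840*3 = 209520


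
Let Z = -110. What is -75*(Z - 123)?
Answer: 17475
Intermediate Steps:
-75*(Z - 123) = -75*(-110 - 123) = -75*(-233) = 17475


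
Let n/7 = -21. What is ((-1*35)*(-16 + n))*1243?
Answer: 7091315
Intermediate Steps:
n = -147 (n = 7*(-21) = -147)
((-1*35)*(-16 + n))*1243 = ((-1*35)*(-16 - 147))*1243 = -35*(-163)*1243 = 5705*1243 = 7091315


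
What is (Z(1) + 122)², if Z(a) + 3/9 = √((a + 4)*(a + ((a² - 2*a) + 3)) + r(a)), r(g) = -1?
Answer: 133351/9 + 730*√14/3 ≈ 15727.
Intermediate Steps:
Z(a) = -⅓ + √(-1 + (4 + a)*(3 + a² - a)) (Z(a) = -⅓ + √((a + 4)*(a + ((a² - 2*a) + 3)) - 1) = -⅓ + √((4 + a)*(a + (3 + a² - 2*a)) - 1) = -⅓ + √((4 + a)*(3 + a² - a) - 1) = -⅓ + √(-1 + (4 + a)*(3 + a² - a)))
(Z(1) + 122)² = ((-⅓ + √(11 + 1³ - 1*1 + 3*1²)) + 122)² = ((-⅓ + √(11 + 1 - 1 + 3*1)) + 122)² = ((-⅓ + √(11 + 1 - 1 + 3)) + 122)² = ((-⅓ + √14) + 122)² = (365/3 + √14)²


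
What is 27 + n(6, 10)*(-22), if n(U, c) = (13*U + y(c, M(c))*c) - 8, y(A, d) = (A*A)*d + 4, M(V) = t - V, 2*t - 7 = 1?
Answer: 129607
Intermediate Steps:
t = 4 (t = 7/2 + (½)*1 = 7/2 + ½ = 4)
M(V) = 4 - V
y(A, d) = 4 + d*A² (y(A, d) = A²*d + 4 = d*A² + 4 = 4 + d*A²)
n(U, c) = -8 + 13*U + c*(4 + c²*(4 - c)) (n(U, c) = (13*U + (4 + (4 - c)*c²)*c) - 8 = (13*U + (4 + c²*(4 - c))*c) - 8 = (13*U + c*(4 + c²*(4 - c))) - 8 = -8 + 13*U + c*(4 + c²*(4 - c)))
27 + n(6, 10)*(-22) = 27 + (-8 + 13*6 - 1*10*(-4 + 10²*(-4 + 10)))*(-22) = 27 + (-8 + 78 - 1*10*(-4 + 100*6))*(-22) = 27 + (-8 + 78 - 1*10*(-4 + 600))*(-22) = 27 + (-8 + 78 - 1*10*596)*(-22) = 27 + (-8 + 78 - 5960)*(-22) = 27 - 5890*(-22) = 27 + 129580 = 129607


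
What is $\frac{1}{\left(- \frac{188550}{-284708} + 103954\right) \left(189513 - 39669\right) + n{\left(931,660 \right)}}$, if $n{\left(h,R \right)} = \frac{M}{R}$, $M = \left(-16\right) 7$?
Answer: $\frac{11744205}{182939274717807874} \approx 6.4197 \cdot 10^{-11}$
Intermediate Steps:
$M = -112$
$n{\left(h,R \right)} = - \frac{112}{R}$
$\frac{1}{\left(- \frac{188550}{-284708} + 103954\right) \left(189513 - 39669\right) + n{\left(931,660 \right)}} = \frac{1}{\left(- \frac{188550}{-284708} + 103954\right) \left(189513 - 39669\right) - \frac{112}{660}} = \frac{1}{\left(\left(-188550\right) \left(- \frac{1}{284708}\right) + 103954\right) 149844 - \frac{28}{165}} = \frac{1}{\left(\frac{94275}{142354} + 103954\right) 149844 - \frac{28}{165}} = \frac{1}{\frac{14798361991}{142354} \cdot 149844 - \frac{28}{165}} = \frac{1}{\frac{1108722877089702}{71177} - \frac{28}{165}} = \frac{1}{\frac{182939274717807874}{11744205}} = \frac{11744205}{182939274717807874}$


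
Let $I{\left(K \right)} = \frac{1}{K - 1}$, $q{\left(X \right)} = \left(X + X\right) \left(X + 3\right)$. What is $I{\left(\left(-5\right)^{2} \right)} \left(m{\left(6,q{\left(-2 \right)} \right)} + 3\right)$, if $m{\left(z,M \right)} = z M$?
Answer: $- \frac{7}{8} \approx -0.875$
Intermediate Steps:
$q{\left(X \right)} = 2 X \left(3 + X\right)$
$m{\left(z,M \right)} = M z$
$I{\left(K \right)} = \frac{1}{-1 + K}$
$I{\left(\left(-5\right)^{2} \right)} \left(m{\left(6,q{\left(-2 \right)} \right)} + 3\right) = \frac{2 \left(-2\right) \left(3 - 2\right) 6 + 3}{-1 + \left(-5\right)^{2}} = \frac{2 \left(-2\right) 1 \cdot 6 + 3}{-1 + 25} = \frac{\left(-4\right) 6 + 3}{24} = \frac{-24 + 3}{24} = \frac{1}{24} \left(-21\right) = - \frac{7}{8}$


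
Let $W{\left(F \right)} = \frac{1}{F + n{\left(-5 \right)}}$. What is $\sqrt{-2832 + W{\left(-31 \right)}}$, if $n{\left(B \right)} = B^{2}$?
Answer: $\frac{i \sqrt{101958}}{6} \approx 53.218 i$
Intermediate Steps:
$W{\left(F \right)} = \frac{1}{25 + F}$ ($W{\left(F \right)} = \frac{1}{F + \left(-5\right)^{2}} = \frac{1}{F + 25} = \frac{1}{25 + F}$)
$\sqrt{-2832 + W{\left(-31 \right)}} = \sqrt{-2832 + \frac{1}{25 - 31}} = \sqrt{-2832 + \frac{1}{-6}} = \sqrt{-2832 - \frac{1}{6}} = \sqrt{- \frac{16993}{6}} = \frac{i \sqrt{101958}}{6}$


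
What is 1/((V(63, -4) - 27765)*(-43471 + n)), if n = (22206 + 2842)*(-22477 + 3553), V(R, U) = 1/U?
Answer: 4/52648669514203 ≈ 7.5975e-14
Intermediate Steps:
n = -474008352 (n = 25048*(-18924) = -474008352)
1/((V(63, -4) - 27765)*(-43471 + n)) = 1/((1/(-4) - 27765)*(-43471 - 474008352)) = 1/((-¼ - 27765)*(-474051823)) = 1/(-111061/4*(-474051823)) = 1/(52648669514203/4) = 4/52648669514203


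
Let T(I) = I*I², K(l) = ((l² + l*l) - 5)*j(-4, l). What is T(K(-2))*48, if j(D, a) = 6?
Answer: 279936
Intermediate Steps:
K(l) = -30 + 12*l² (K(l) = ((l² + l*l) - 5)*6 = ((l² + l²) - 5)*6 = (2*l² - 5)*6 = (-5 + 2*l²)*6 = -30 + 12*l²)
T(I) = I³
T(K(-2))*48 = (-30 + 12*(-2)²)³*48 = (-30 + 12*4)³*48 = (-30 + 48)³*48 = 18³*48 = 5832*48 = 279936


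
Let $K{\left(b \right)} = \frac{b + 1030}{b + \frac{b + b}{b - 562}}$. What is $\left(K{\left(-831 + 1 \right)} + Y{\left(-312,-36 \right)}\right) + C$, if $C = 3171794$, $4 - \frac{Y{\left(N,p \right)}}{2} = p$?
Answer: $\frac{36593907554}{11537} \approx 3.1719 \cdot 10^{6}$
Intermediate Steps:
$K{\left(b \right)} = \frac{1030 + b}{b + \frac{2 b}{-562 + b}}$
$Y{\left(N,p \right)} = 8 - 2 p$
$\left(K{\left(-831 + 1 \right)} + Y{\left(-312,-36 \right)}\right) + C = \left(\frac{-578860 + \left(-831 + 1\right)^{2} + 468 \left(-831 + 1\right)}{\left(-831 + 1\right) \left(-560 + \left(-831 + 1\right)\right)} + \left(8 - -72\right)\right) + 3171794 = \left(\frac{-578860 + \left(-830\right)^{2} + 468 \left(-830\right)}{\left(-830\right) \left(-560 - 830\right)} + \left(8 + 72\right)\right) + 3171794 = \left(- \frac{-578860 + 688900 - 388440}{830 \left(-1390\right)} + 80\right) + 3171794 = \left(\left(- \frac{1}{830}\right) \left(- \frac{1}{1390}\right) \left(-278400\right) + 80\right) + 3171794 = \left(- \frac{2784}{11537} + 80\right) + 3171794 = \frac{920176}{11537} + 3171794 = \frac{36593907554}{11537}$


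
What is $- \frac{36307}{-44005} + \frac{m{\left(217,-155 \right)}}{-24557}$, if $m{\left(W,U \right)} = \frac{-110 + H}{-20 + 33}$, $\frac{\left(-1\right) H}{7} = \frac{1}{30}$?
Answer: $\frac{5351784833}{6483784710} \approx 0.82541$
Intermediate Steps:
$H = - \frac{7}{30} \approx -0.23333$
$m{\left(W,U \right)} = - \frac{3307}{390}$ ($m{\left(W,U \right)} = \frac{-110 - \frac{7}{30}}{-20 + 33} = - \frac{3307}{30 \cdot 13} = \left(- \frac{3307}{30}\right) \frac{1}{13} = - \frac{3307}{390}$)
$- \frac{36307}{-44005} + \frac{m{\left(217,-155 \right)}}{-24557} = - \frac{36307}{-44005} - \frac{3307}{390 \left(-24557\right)} = \left(-36307\right) \left(- \frac{1}{44005}\right) - - \frac{3307}{9577230} = \frac{36307}{44005} + \frac{3307}{9577230} = \frac{5351784833}{6483784710}$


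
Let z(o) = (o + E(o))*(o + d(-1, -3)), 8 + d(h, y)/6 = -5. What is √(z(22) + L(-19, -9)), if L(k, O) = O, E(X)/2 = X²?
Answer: 3*I*√6161 ≈ 235.48*I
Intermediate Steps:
d(h, y) = -78 (d(h, y) = -48 + 6*(-5) = -48 - 30 = -78)
E(X) = 2*X²
z(o) = (-78 + o)*(o + 2*o²) (z(o) = (o + 2*o²)*(o - 78) = (o + 2*o²)*(-78 + o) = (-78 + o)*(o + 2*o²))
√(z(22) + L(-19, -9)) = √(22*(-78 - 155*22 + 2*22²) - 9) = √(22*(-78 - 3410 + 2*484) - 9) = √(22*(-78 - 3410 + 968) - 9) = √(22*(-2520) - 9) = √(-55440 - 9) = √(-55449) = 3*I*√6161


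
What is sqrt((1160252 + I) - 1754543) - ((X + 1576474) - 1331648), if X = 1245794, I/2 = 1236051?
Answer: -1490620 + sqrt(1877811) ≈ -1.4893e+6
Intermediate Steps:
I = 2472102 (I = 2*1236051 = 2472102)
sqrt((1160252 + I) - 1754543) - ((X + 1576474) - 1331648) = sqrt((1160252 + 2472102) - 1754543) - ((1245794 + 1576474) - 1331648) = sqrt(3632354 - 1754543) - (2822268 - 1331648) = sqrt(1877811) - 1*1490620 = sqrt(1877811) - 1490620 = -1490620 + sqrt(1877811)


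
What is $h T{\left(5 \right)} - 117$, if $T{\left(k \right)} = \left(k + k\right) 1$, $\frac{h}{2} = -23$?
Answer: $-577$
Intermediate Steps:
$h = -46$ ($h = 2 \left(-23\right) = -46$)
$T{\left(k \right)} = 2 k$ ($T{\left(k \right)} = 2 k 1 = 2 k$)
$h T{\left(5 \right)} - 117 = - 46 \cdot 2 \cdot 5 - 117 = \left(-46\right) 10 - 117 = -460 - 117 = -577$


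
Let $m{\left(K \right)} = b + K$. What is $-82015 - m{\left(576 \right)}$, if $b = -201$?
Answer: $-82390$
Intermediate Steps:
$m{\left(K \right)} = -201 + K$
$-82015 - m{\left(576 \right)} = -82015 - \left(-201 + 576\right) = -82015 - 375 = -82390$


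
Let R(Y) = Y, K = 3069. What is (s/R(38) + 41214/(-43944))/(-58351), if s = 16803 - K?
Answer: -50163397/8119891756 ≈ -0.0061778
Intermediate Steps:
s = 13734 (s = 16803 - 1*3069 = 16803 - 3069 = 13734)
(s/R(38) + 41214/(-43944))/(-58351) = (13734/38 + 41214/(-43944))/(-58351) = (13734*(1/38) + 41214*(-1/43944))*(-1/58351) = (6867/19 - 6869/7324)*(-1/58351) = (50163397/139156)*(-1/58351) = -50163397/8119891756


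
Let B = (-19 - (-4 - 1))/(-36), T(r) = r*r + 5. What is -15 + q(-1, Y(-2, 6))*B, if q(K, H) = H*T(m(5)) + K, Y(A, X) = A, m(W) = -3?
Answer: -473/18 ≈ -26.278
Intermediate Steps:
T(r) = 5 + r**2 (T(r) = r**2 + 5 = 5 + r**2)
q(K, H) = K + 14*H (q(K, H) = H*(5 + (-3)**2) + K = H*(5 + 9) + K = H*14 + K = 14*H + K = K + 14*H)
B = 7/18 (B = (-19 - 1*(-5))*(-1/36) = (-19 + 5)*(-1/36) = -14*(-1/36) = 7/18 ≈ 0.38889)
-15 + q(-1, Y(-2, 6))*B = -15 + (-1 + 14*(-2))*(7/18) = -15 + (-1 - 28)*(7/18) = -15 - 29*7/18 = -15 - 203/18 = -473/18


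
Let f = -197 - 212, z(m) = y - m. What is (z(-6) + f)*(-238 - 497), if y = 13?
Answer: 286650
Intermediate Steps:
z(m) = 13 - m
f = -409
(z(-6) + f)*(-238 - 497) = ((13 - 1*(-6)) - 409)*(-238 - 497) = ((13 + 6) - 409)*(-735) = (19 - 409)*(-735) = -390*(-735) = 286650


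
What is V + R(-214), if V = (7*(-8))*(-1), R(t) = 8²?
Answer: 120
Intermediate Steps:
R(t) = 64
V = 56 (V = -56*(-1) = 56)
V + R(-214) = 56 + 64 = 120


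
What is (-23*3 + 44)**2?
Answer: 625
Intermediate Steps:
(-23*3 + 44)**2 = (-69 + 44)**2 = (-25)**2 = 625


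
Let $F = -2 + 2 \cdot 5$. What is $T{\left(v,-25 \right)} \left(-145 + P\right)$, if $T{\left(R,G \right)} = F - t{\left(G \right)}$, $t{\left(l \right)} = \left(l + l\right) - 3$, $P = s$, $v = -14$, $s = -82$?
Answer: $-13847$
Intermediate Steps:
$P = -82$
$F = 8$ ($F = -2 + 10 = 8$)
$t{\left(l \right)} = -3 + 2 l$ ($t{\left(l \right)} = 2 l - 3 = -3 + 2 l$)
$T{\left(R,G \right)} = 11 - 2 G$ ($T{\left(R,G \right)} = 8 - \left(-3 + 2 G\right) = 11 - 2 G$)
$T{\left(v,-25 \right)} \left(-145 + P\right) = \left(11 - -50\right) \left(-145 - 82\right) = \left(11 + 50\right) \left(-227\right) = 61 \left(-227\right) = -13847$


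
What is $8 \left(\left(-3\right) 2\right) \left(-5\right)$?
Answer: $240$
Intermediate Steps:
$8 \left(\left(-3\right) 2\right) \left(-5\right) = 8 \left(-6\right) \left(-5\right) = \left(-48\right) \left(-5\right) = 240$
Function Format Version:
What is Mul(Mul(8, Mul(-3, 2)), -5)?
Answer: 240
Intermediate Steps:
Mul(Mul(8, Mul(-3, 2)), -5) = Mul(Mul(8, -6), -5) = Mul(-48, -5) = 240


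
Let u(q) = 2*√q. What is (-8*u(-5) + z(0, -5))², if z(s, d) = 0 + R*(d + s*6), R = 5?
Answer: -655 + 800*I*√5 ≈ -655.0 + 1788.9*I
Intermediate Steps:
z(s, d) = 5*d + 30*s (z(s, d) = 0 + 5*(d + s*6) = 0 + 5*(d + 6*s) = 0 + (5*d + 30*s) = 5*d + 30*s)
(-8*u(-5) + z(0, -5))² = (-16*√(-5) + (5*(-5) + 30*0))² = (-16*I*√5 + (-25 + 0))² = (-16*I*√5 - 25)² = (-25 - 16*I*√5)²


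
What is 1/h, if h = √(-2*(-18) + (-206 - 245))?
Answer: -I*√415/415 ≈ -0.049088*I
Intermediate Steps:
h = I*√415 (h = √(36 - 451) = √(-415) = I*√415 ≈ 20.372*I)
1/h = 1/(I*√415) = -I*√415/415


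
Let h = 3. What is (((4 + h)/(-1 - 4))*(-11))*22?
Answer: 1694/5 ≈ 338.80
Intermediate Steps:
(((4 + h)/(-1 - 4))*(-11))*22 = (((4 + 3)/(-1 - 4))*(-11))*22 = ((7/(-5))*(-11))*22 = ((7*(-⅕))*(-11))*22 = -7/5*(-11)*22 = (77/5)*22 = 1694/5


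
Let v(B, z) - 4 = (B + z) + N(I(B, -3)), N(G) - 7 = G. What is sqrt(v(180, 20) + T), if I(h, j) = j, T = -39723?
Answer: I*sqrt(39515) ≈ 198.78*I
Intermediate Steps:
N(G) = 7 + G
v(B, z) = 8 + B + z (v(B, z) = 4 + ((B + z) + (7 - 3)) = 4 + ((B + z) + 4) = 4 + (4 + B + z) = 8 + B + z)
sqrt(v(180, 20) + T) = sqrt((8 + 180 + 20) - 39723) = sqrt(208 - 39723) = sqrt(-39515) = I*sqrt(39515)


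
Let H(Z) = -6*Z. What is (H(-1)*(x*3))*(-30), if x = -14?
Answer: 7560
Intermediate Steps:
(H(-1)*(x*3))*(-30) = ((-6*(-1))*(-14*3))*(-30) = (6*(-42))*(-30) = -252*(-30) = 7560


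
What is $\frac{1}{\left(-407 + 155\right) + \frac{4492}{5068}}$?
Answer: $- \frac{1267}{318161} \approx -0.0039823$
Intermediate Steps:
$\frac{1}{\left(-407 + 155\right) + \frac{4492}{5068}} = \frac{1}{-252 + 4492 \cdot \frac{1}{5068}} = \frac{1}{-252 + \frac{1123}{1267}} = \frac{1}{- \frac{318161}{1267}} = - \frac{1267}{318161}$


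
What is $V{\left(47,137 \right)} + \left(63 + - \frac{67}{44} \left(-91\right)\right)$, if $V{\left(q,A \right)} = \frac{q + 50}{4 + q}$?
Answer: $\frac{456587}{2244} \approx 203.47$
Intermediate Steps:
$V{\left(q,A \right)} = \frac{50 + q}{4 + q}$
$V{\left(47,137 \right)} + \left(63 + - \frac{67}{44} \left(-91\right)\right) = \frac{50 + 47}{4 + 47} + \left(63 + - \frac{67}{44} \left(-91\right)\right) = \frac{1}{51} \cdot 97 + \left(63 + \left(-67\right) \frac{1}{44} \left(-91\right)\right) = \frac{1}{51} \cdot 97 + \left(63 - - \frac{6097}{44}\right) = \frac{97}{51} + \left(63 + \frac{6097}{44}\right) = \frac{97}{51} + \frac{8869}{44} = \frac{456587}{2244}$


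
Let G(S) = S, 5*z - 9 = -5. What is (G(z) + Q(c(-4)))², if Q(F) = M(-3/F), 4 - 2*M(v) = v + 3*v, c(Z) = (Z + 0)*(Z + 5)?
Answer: 169/100 ≈ 1.6900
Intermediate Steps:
z = ⅘ (z = 9/5 + (⅕)*(-5) = 9/5 - 1 = ⅘ ≈ 0.80000)
c(Z) = Z*(5 + Z)
M(v) = 2 - 2*v (M(v) = 2 - (v + 3*v)/2 = 2 - 2*v)
Q(F) = 2 + 6/F (Q(F) = 2 - (-6)/F = 2 + 6/F)
(G(z) + Q(c(-4)))² = (⅘ + (2 + 6/((-4*(5 - 4)))))² = (⅘ + (2 + 6/((-4*1))))² = (⅘ + (2 + 6/(-4)))² = (⅘ + (2 + 6*(-¼)))² = (⅘ + (2 - 3/2))² = (⅘ + ½)² = (13/10)² = 169/100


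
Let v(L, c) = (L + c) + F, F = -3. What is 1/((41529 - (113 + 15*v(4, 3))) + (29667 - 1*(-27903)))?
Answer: 1/98926 ≈ 1.0109e-5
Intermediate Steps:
v(L, c) = -3 + L + c (v(L, c) = (L + c) - 3 = -3 + L + c)
1/((41529 - (113 + 15*v(4, 3))) + (29667 - 1*(-27903))) = 1/((41529 - (113 + 15*(-3 + 4 + 3))) + (29667 - 1*(-27903))) = 1/((41529 - (113 + 15*4)) + (29667 + 27903)) = 1/((41529 - (113 + 60)) + 57570) = 1/((41529 - 1*173) + 57570) = 1/((41529 - 173) + 57570) = 1/(41356 + 57570) = 1/98926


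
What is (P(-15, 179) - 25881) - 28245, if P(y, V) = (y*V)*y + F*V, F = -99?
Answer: -31572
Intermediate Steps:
P(y, V) = -99*V + V*y**2 (P(y, V) = (y*V)*y - 99*V = (V*y)*y - 99*V = V*y**2 - 99*V = -99*V + V*y**2)
(P(-15, 179) - 25881) - 28245 = (179*(-99 + (-15)**2) - 25881) - 28245 = (179*(-99 + 225) - 25881) - 28245 = (179*126 - 25881) - 28245 = (22554 - 25881) - 28245 = -3327 - 28245 = -31572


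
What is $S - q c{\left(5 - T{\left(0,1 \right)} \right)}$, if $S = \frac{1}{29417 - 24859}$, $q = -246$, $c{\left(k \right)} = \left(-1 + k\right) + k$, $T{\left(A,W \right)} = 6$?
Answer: $- \frac{3363803}{4558} \approx -738.0$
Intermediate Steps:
$c{\left(k \right)} = -1 + 2 k$
$S = \frac{1}{4558} \approx 0.00021939$
$S - q c{\left(5 - T{\left(0,1 \right)} \right)} = \frac{1}{4558} - - 246 \left(-1 + 2 \left(5 - 6\right)\right) = \frac{1}{4558} - - 246 \left(-1 + 2 \left(-1\right)\right) = \frac{1}{4558} - - 246 \left(-1 - 2\right) = \frac{1}{4558} - \left(-246\right) \left(-3\right) = \frac{1}{4558} - 738 = - \frac{3363803}{4558}$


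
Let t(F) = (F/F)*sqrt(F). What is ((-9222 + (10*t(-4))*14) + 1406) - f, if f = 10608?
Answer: -18424 + 280*I ≈ -18424.0 + 280.0*I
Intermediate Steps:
t(F) = sqrt(F) (t(F) = 1*sqrt(F) = sqrt(F))
((-9222 + (10*t(-4))*14) + 1406) - f = ((-9222 + (10*sqrt(-4))*14) + 1406) - 1*10608 = ((-9222 + (10*(2*I))*14) + 1406) - 10608 = ((-9222 + (20*I)*14) + 1406) - 10608 = ((-9222 + 280*I) + 1406) - 10608 = (-7816 + 280*I) - 10608 = -18424 + 280*I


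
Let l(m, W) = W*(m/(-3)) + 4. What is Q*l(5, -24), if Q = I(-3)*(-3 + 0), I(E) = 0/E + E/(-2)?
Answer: -198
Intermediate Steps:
I(E) = -E/2 (I(E) = 0 + E*(-½) = 0 - E/2 = -E/2)
l(m, W) = 4 - W*m/3 (l(m, W) = W*(m*(-⅓)) + 4 = W*(-m/3) + 4 = -W*m/3 + 4 = 4 - W*m/3)
Q = -9/2 (Q = (-½*(-3))*(-3 + 0) = (3/2)*(-3) = -9/2 ≈ -4.5000)
Q*l(5, -24) = -9*(4 - ⅓*(-24)*5)/2 = -9*(4 + 40)/2 = -9/2*44 = -198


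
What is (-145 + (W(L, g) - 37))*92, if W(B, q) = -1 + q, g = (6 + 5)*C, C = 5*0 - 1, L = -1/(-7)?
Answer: -17848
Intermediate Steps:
L = 1/7 (L = -1*(-1/7) = 1/7 ≈ 0.14286)
C = -1 (C = 0 - 1 = -1)
g = -11 (g = (6 + 5)*(-1) = 11*(-1) = -11)
(-145 + (W(L, g) - 37))*92 = (-145 + ((-1 - 11) - 37))*92 = (-145 + (-12 - 37))*92 = (-145 - 49)*92 = -194*92 = -17848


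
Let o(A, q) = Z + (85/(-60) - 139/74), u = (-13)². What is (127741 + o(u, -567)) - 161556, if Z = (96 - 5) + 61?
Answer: -14947835/444 ≈ -33666.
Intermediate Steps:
u = 169
Z = 152 (Z = 91 + 61 = 152)
o(A, q) = 66025/444 (o(A, q) = 152 + (85/(-60) - 139/74) = 152 + (85*(-1/60) - 139*1/74) = 152 + (-17/12 - 139/74) = 152 - 1463/444 = 66025/444)
(127741 + o(u, -567)) - 161556 = (127741 + 66025/444) - 161556 = 56783029/444 - 161556 = -14947835/444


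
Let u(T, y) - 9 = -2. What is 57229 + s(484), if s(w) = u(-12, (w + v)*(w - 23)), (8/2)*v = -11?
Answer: 57236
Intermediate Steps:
v = -11/4 (v = (1/4)*(-11) = -11/4 ≈ -2.7500)
u(T, y) = 7 (u(T, y) = 9 - 2 = 7)
s(w) = 7
57229 + s(484) = 57229 + 7 = 57236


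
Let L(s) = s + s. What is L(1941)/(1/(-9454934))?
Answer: -36704053788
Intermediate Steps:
L(s) = 2*s
L(1941)/(1/(-9454934)) = (2*1941)/(1/(-9454934)) = 3882/(-1/9454934) = 3882*(-9454934) = -36704053788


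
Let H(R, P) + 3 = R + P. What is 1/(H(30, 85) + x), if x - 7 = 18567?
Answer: 1/18686 ≈ 5.3516e-5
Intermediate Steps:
H(R, P) = -3 + P + R (H(R, P) = -3 + (R + P) = -3 + (P + R) = -3 + P + R)
x = 18574 (x = 7 + 18567 = 18574)
1/(H(30, 85) + x) = 1/((-3 + 85 + 30) + 18574) = 1/(112 + 18574) = 1/18686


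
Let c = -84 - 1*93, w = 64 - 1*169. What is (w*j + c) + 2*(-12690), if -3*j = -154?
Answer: -30947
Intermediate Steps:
j = 154/3 (j = -⅓*(-154) = 154/3 ≈ 51.333)
w = -105 (w = 64 - 169 = -105)
c = -177 (c = -84 - 93 = -177)
(w*j + c) + 2*(-12690) = (-105*154/3 - 177) + 2*(-12690) = (-5390 - 177) - 25380 = -5567 - 25380 = -30947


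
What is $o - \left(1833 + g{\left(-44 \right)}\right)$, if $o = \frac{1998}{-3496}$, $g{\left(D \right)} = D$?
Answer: $- \frac{3128171}{1748} \approx -1789.6$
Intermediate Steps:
$o = - \frac{999}{1748}$ ($o = 1998 \left(- \frac{1}{3496}\right) = - \frac{999}{1748} \approx -0.57151$)
$o - \left(1833 + g{\left(-44 \right)}\right) = - \frac{999}{1748} - \left(1833 - 44\right) = - \frac{999}{1748} - 1789 = - \frac{3128171}{1748}$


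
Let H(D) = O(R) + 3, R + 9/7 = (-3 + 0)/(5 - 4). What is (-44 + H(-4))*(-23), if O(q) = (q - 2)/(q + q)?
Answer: 13892/15 ≈ 926.13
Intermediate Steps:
R = -30/7 (R = -9/7 + (-3 + 0)/(5 - 4) = -9/7 - 3/1 = -9/7 - 3*1 = -9/7 - 3 = -30/7 ≈ -4.2857)
O(q) = (-2 + q)/(2*q) (O(q) = (-2 + q)/((2*q)) = (-2 + q)*(1/(2*q)) = (-2 + q)/(2*q))
H(D) = 56/15 (H(D) = (-2 - 30/7)/(2*(-30/7)) + 3 = (1/2)*(-7/30)*(-44/7) + 3 = 11/15 + 3 = 56/15)
(-44 + H(-4))*(-23) = (-44 + 56/15)*(-23) = -604/15*(-23) = 13892/15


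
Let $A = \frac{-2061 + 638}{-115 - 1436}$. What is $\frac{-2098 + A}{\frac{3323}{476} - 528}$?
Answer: $\frac{309645140}{76931151} \approx 4.025$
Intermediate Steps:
$A = \frac{1423}{1551}$ ($A = - \frac{1423}{-1551} = \left(-1423\right) \left(- \frac{1}{1551}\right) = \frac{1423}{1551} \approx 0.91747$)
$\frac{-2098 + A}{\frac{3323}{476} - 528} = \frac{-2098 + \frac{1423}{1551}}{\frac{3323}{476} - 528} = - \frac{3252575}{1551 \left(3323 \cdot \frac{1}{476} - 528\right)} = - \frac{3252575}{1551 \left(\frac{3323}{476} - 528\right)} = - \frac{3252575}{1551 \left(- \frac{248005}{476}\right)} = \left(- \frac{3252575}{1551}\right) \left(- \frac{476}{248005}\right) = \frac{309645140}{76931151}$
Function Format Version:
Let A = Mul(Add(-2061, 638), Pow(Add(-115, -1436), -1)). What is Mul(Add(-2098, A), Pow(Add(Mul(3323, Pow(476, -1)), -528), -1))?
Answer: Rational(309645140, 76931151) ≈ 4.0250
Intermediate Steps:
A = Rational(1423, 1551) (A = Mul(-1423, Pow(-1551, -1)) = Mul(-1423, Rational(-1, 1551)) = Rational(1423, 1551) ≈ 0.91747)
Mul(Add(-2098, A), Pow(Add(Mul(3323, Pow(476, -1)), -528), -1)) = Mul(Add(-2098, Rational(1423, 1551)), Pow(Add(Mul(3323, Pow(476, -1)), -528), -1)) = Mul(Rational(-3252575, 1551), Pow(Add(Mul(3323, Rational(1, 476)), -528), -1)) = Mul(Rational(-3252575, 1551), Pow(Add(Rational(3323, 476), -528), -1)) = Mul(Rational(-3252575, 1551), Pow(Rational(-248005, 476), -1)) = Mul(Rational(-3252575, 1551), Rational(-476, 248005)) = Rational(309645140, 76931151)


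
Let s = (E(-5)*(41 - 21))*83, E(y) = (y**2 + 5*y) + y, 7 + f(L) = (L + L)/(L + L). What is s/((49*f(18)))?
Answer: 4150/147 ≈ 28.231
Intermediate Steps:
f(L) = -6 (f(L) = -7 + (L + L)/(L + L) = -7 + (2*L)/((2*L)) = -7 + (2*L)*(1/(2*L)) = -7 + 1 = -6)
E(y) = y**2 + 6*y
s = -8300 (s = ((-5*(6 - 5))*(41 - 21))*83 = (-5*1*20)*83 = -5*20*83 = -100*83 = -8300)
s/((49*f(18))) = -8300/(49*(-6)) = -8300/(-294) = -8300*(-1/294) = 4150/147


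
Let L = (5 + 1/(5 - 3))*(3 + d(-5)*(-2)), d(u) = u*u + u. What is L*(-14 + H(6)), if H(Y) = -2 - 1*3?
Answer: 7733/2 ≈ 3866.5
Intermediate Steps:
d(u) = u + u**2 (d(u) = u**2 + u = u + u**2)
H(Y) = -5 (H(Y) = -2 - 3 = -5)
L = -407/2 (L = (5 + 1/(5 - 3))*(3 - 5*(1 - 5)*(-2)) = (5 + 1/2)*(3 - 5*(-4)*(-2)) = (5 + 1/2)*(3 + 20*(-2)) = 11*(3 - 40)/2 = (11/2)*(-37) = -407/2 ≈ -203.50)
L*(-14 + H(6)) = -407*(-14 - 5)/2 = -407/2*(-19) = 7733/2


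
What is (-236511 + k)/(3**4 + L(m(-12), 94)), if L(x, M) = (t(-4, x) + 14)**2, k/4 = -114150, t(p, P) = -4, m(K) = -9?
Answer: -693111/181 ≈ -3829.3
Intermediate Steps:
k = -456600 (k = 4*(-114150) = -456600)
L(x, M) = 100 (L(x, M) = (-4 + 14)**2 = 10**2 = 100)
(-236511 + k)/(3**4 + L(m(-12), 94)) = (-236511 - 456600)/(3**4 + 100) = -693111/(81 + 100) = -693111/181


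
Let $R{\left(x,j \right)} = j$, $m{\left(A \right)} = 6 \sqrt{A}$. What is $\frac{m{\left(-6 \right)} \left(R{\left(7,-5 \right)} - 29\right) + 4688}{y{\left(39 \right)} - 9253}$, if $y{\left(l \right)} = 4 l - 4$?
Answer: $- \frac{4688}{9101} + \frac{204 i \sqrt{6}}{9101} \approx -0.51511 + 0.054906 i$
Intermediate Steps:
$y{\left(l \right)} = -4 + 4 l$
$\frac{m{\left(-6 \right)} \left(R{\left(7,-5 \right)} - 29\right) + 4688}{y{\left(39 \right)} - 9253} = \frac{6 \sqrt{-6} \left(-5 - 29\right) + 4688}{\left(-4 + 4 \cdot 39\right) - 9253} = \frac{6 i \sqrt{6} \left(-34\right) + 4688}{\left(-4 + 156\right) - 9253} = \frac{6 i \sqrt{6} \left(-34\right) + 4688}{152 - 9253} = \frac{- 204 i \sqrt{6} + 4688}{-9101} = \left(4688 - 204 i \sqrt{6}\right) \left(- \frac{1}{9101}\right) = - \frac{4688}{9101} + \frac{204 i \sqrt{6}}{9101}$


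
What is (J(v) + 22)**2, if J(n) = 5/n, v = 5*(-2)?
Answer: 1849/4 ≈ 462.25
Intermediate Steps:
v = -10
(J(v) + 22)**2 = (5/(-10) + 22)**2 = (5*(-1/10) + 22)**2 = (-1/2 + 22)**2 = (43/2)**2 = 1849/4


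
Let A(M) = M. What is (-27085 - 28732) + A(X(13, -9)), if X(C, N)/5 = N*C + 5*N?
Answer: -56627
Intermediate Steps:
X(C, N) = 25*N + 5*C*N (X(C, N) = 5*(N*C + 5*N) = 5*(C*N + 5*N) = 5*(5*N + C*N) = 25*N + 5*C*N)
(-27085 - 28732) + A(X(13, -9)) = (-27085 - 28732) + 5*(-9)*(5 + 13) = -55817 + 5*(-9)*18 = -55817 - 810 = -56627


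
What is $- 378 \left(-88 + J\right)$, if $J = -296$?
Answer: $145152$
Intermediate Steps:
$- 378 \left(-88 + J\right) = - 378 \left(-88 - 296\right) = \left(-378\right) \left(-384\right) = 145152$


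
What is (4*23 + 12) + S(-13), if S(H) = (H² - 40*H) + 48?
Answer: 841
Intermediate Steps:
S(H) = 48 + H² - 40*H
(4*23 + 12) + S(-13) = (4*23 + 12) + (48 + (-13)² - 40*(-13)) = (92 + 12) + (48 + 169 + 520) = 104 + 737 = 841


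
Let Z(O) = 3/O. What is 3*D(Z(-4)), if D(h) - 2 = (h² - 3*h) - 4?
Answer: 39/16 ≈ 2.4375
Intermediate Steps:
D(h) = -2 + h² - 3*h (D(h) = 2 + ((h² - 3*h) - 4) = 2 + (-4 + h² - 3*h) = -2 + h² - 3*h)
3*D(Z(-4)) = 3*(-2 + (3/(-4))² - 9/(-4)) = 3*(-2 + (3*(-¼))² - 9*(-1)/4) = 3*(-2 + (-¾)² - 3*(-¾)) = 3*(-2 + 9/16 + 9/4) = 3*(13/16) = 39/16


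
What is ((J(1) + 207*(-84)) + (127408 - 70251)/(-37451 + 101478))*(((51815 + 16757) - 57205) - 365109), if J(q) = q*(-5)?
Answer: 393914517086868/64027 ≈ 6.1523e+9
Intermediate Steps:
J(q) = -5*q
((J(1) + 207*(-84)) + (127408 - 70251)/(-37451 + 101478))*(((51815 + 16757) - 57205) - 365109) = ((-5*1 + 207*(-84)) + (127408 - 70251)/(-37451 + 101478))*(((51815 + 16757) - 57205) - 365109) = ((-5 - 17388) + 57157/64027)*((68572 - 57205) - 365109) = (-17393 + 57157*(1/64027))*(11367 - 365109) = (-17393 + 57157/64027)*(-353742) = -1113564454/64027*(-353742) = 393914517086868/64027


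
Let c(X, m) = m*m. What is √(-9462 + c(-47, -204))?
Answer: √32154 ≈ 179.32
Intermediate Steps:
c(X, m) = m²
√(-9462 + c(-47, -204)) = √(-9462 + (-204)²) = √(-9462 + 41616) = √32154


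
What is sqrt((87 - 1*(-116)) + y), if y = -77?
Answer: 3*sqrt(14) ≈ 11.225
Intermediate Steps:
sqrt((87 - 1*(-116)) + y) = sqrt((87 - 1*(-116)) - 77) = sqrt((87 + 116) - 77) = sqrt(203 - 77) = sqrt(126) = 3*sqrt(14)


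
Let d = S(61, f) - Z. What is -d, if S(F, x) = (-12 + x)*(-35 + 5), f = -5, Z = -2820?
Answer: -3330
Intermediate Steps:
S(F, x) = 360 - 30*x (S(F, x) = (-12 + x)*(-30) = 360 - 30*x)
d = 3330 (d = (360 - 30*(-5)) - 1*(-2820) = (360 + 150) + 2820 = 510 + 2820 = 3330)
-d = -1*3330 = -3330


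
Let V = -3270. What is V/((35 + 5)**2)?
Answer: -327/160 ≈ -2.0438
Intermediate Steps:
V/((35 + 5)**2) = -3270/(35 + 5)**2 = -3270/(40**2) = -3270/1600 = -3270*1/1600 = -327/160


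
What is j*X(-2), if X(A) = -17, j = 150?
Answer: -2550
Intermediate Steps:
j*X(-2) = 150*(-17) = -2550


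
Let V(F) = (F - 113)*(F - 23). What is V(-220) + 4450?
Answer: 85369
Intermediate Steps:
V(F) = (-113 + F)*(-23 + F)
V(-220) + 4450 = (2599 + (-220)**2 - 136*(-220)) + 4450 = (2599 + 48400 + 29920) + 4450 = 80919 + 4450 = 85369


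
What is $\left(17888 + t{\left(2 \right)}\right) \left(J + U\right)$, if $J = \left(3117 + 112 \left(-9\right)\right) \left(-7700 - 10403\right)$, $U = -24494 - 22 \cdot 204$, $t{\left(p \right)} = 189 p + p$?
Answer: $-697987562012$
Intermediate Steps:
$t{\left(p \right)} = 190 p$
$U = -28982$ ($U = -24494 - 4488 = -28982$)
$J = -38179227$ ($J = \left(3117 - 1008\right) \left(-18103\right) = 2109 \left(-18103\right) = -38179227$)
$\left(17888 + t{\left(2 \right)}\right) \left(J + U\right) = \left(17888 + 190 \cdot 2\right) \left(-38179227 - 28982\right) = \left(17888 + 380\right) \left(-38208209\right) = 18268 \left(-38208209\right) = -697987562012$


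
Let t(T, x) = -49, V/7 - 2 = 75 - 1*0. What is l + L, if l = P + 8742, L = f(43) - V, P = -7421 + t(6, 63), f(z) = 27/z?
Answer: 31546/43 ≈ 733.63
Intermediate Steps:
V = 539 (V = 14 + 7*(75 - 1*0) = 14 + 7*(75 + 0) = 14 + 7*75 = 14 + 525 = 539)
P = -7470 (P = -7421 - 49 = -7470)
L = -23150/43 (L = 27/43 - 1*539 = 27*(1/43) - 539 = 27/43 - 539 = -23150/43 ≈ -538.37)
l = 1272 (l = -7470 + 8742 = 1272)
l + L = 1272 - 23150/43 = 31546/43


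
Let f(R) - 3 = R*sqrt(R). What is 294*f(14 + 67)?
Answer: 215208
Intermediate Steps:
f(R) = 3 + R**(3/2) (f(R) = 3 + R*sqrt(R) = 3 + R**(3/2))
294*f(14 + 67) = 294*(3 + (14 + 67)**(3/2)) = 294*(3 + 81**(3/2)) = 294*(3 + 729) = 294*732 = 215208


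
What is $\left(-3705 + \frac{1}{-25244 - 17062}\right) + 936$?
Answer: $- \frac{117145315}{42306} \approx -2769.0$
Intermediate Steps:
$\left(-3705 + \frac{1}{-25244 - 17062}\right) + 936 = \left(-3705 + \frac{1}{-42306}\right) + 936 = \left(-3705 - \frac{1}{42306}\right) + 936 = - \frac{156743731}{42306} + 936 = - \frac{117145315}{42306}$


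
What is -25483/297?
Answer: -25483/297 ≈ -85.801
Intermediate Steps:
-25483/297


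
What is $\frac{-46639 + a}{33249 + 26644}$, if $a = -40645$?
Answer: $- \frac{87284}{59893} \approx -1.4573$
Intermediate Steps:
$\frac{-46639 + a}{33249 + 26644} = \frac{-46639 - 40645}{33249 + 26644} = - \frac{87284}{59893}$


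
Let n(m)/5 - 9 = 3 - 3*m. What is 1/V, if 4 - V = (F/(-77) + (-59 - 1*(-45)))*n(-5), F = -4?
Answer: 77/145298 ≈ 0.00052994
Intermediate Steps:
n(m) = 60 - 15*m (n(m) = 45 + 5*(3 - 3*m) = 45 + (15 - 15*m) = 60 - 15*m)
V = 145298/77 (V = 4 - (-4/(-77) + (-59 - 1*(-45)))*(60 - 15*(-5)) = 4 - (-4*(-1/77) + (-59 + 45))*(60 + 75) = 4 - (4/77 - 14)*135 = 4 - (-1074)*135/77 = 4 - 1*(-144990/77) = 4 + 144990/77 = 145298/77 ≈ 1887.0)
1/V = 1/(145298/77) = 77/145298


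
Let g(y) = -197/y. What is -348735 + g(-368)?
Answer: -128334283/368 ≈ -3.4873e+5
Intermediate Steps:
-348735 + g(-368) = -348735 - 197/(-368) = -348735 - 197*(-1/368) = -348735 + 197/368 = -128334283/368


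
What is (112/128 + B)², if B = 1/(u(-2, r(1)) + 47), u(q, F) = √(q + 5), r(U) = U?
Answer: 62552329/77862976 - 7909*√3/9732872 ≈ 0.80196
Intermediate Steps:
u(q, F) = √(5 + q)
B = 1/(47 + √3) (B = 1/(√(5 - 2) + 47) = 1/(√3 + 47) = 1/(47 + √3) ≈ 0.020520)
(112/128 + B)² = (112/128 + (47/2206 - √3/2206))² = (112*(1/128) + (47/2206 - √3/2206))² = (7/8 + (47/2206 - √3/2206))² = (7909/8824 - √3/2206)²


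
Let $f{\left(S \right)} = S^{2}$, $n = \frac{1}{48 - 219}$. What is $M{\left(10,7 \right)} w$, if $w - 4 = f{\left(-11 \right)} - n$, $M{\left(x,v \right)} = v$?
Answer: $\frac{149632}{171} \approx 875.04$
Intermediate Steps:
$n = - \frac{1}{171}$ ($n = \frac{1}{-171} = - \frac{1}{171} \approx -0.005848$)
$w = \frac{21376}{171}$ ($w = 4 - \left(- \frac{1}{171} - \left(-11\right)^{2}\right) = 4 + \left(121 + \frac{1}{171}\right) = 4 + \frac{20692}{171} = \frac{21376}{171} \approx 125.01$)
$M{\left(10,7 \right)} w = 7 \cdot \frac{21376}{171} = \frac{149632}{171}$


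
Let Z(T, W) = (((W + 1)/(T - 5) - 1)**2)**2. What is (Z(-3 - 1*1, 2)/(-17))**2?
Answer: 65536/1896129 ≈ 0.034563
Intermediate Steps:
Z(T, W) = (-1 + (1 + W)/(-5 + T))**4 (Z(T, W) = (((1 + W)/(-5 + T) - 1)**2)**2 = ((-1 + (1 + W)/(-5 + T))**2)**2 = (-1 + (1 + W)/(-5 + T))**4)
(Z(-3 - 1*1, 2)/(-17))**2 = (((6 + 2 - (-3 - 1*1))**4/(-5 + (-3 - 1*1))**4)/(-17))**2 = (((6 + 2 - (-3 - 1))**4/(-5 + (-3 - 1))**4)*(-1/17))**2 = (((6 + 2 - 1*(-4))**4/(-5 - 4)**4)*(-1/17))**2 = (((6 + 2 + 4)**4/(-9)**4)*(-1/17))**2 = (((1/6561)*12**4)*(-1/17))**2 = (((1/6561)*20736)*(-1/17))**2 = ((256/81)*(-1/17))**2 = (-256/1377)**2 = 65536/1896129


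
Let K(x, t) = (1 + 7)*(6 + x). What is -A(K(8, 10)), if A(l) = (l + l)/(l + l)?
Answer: -1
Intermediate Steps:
K(x, t) = 48 + 8*x (K(x, t) = 8*(6 + x) = 48 + 8*x)
A(l) = 1 (A(l) = (2*l)/((2*l)) = (2*l)*(1/(2*l)) = 1)
-A(K(8, 10)) = -1*1 = -1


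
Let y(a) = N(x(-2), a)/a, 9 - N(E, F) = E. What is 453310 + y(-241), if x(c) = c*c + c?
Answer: 109247703/241 ≈ 4.5331e+5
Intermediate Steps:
x(c) = c + c² (x(c) = c² + c = c + c²)
N(E, F) = 9 - E
y(a) = 7/a (y(a) = (9 - (-2)*(1 - 2))/a = (9 - (-2)*(-1))/a = (9 - 1*2)/a = (9 - 2)/a = 7/a)
453310 + y(-241) = 453310 + 7/(-241) = 453310 + 7*(-1/241) = 453310 - 7/241 = 109247703/241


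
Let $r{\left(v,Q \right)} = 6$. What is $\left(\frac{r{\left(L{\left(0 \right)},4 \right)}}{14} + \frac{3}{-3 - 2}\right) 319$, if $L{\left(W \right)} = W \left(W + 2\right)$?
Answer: $- \frac{1914}{35} \approx -54.686$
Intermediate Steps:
$L{\left(W \right)} = W \left(2 + W\right)$
$\left(\frac{r{\left(L{\left(0 \right)},4 \right)}}{14} + \frac{3}{-3 - 2}\right) 319 = \left(\frac{6}{14} + \frac{3}{-3 - 2}\right) 319 = \left(6 \cdot \frac{1}{14} + \frac{3}{-3 - 2}\right) 319 = \left(\frac{3}{7} + \frac{3}{-5}\right) 319 = \left(\frac{3}{7} + 3 \left(- \frac{1}{5}\right)\right) 319 = \left(\frac{3}{7} - \frac{3}{5}\right) 319 = \left(- \frac{6}{35}\right) 319 = - \frac{1914}{35}$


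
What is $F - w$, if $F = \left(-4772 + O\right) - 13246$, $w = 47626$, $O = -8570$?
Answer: $-74214$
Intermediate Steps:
$F = -26588$ ($F = \left(-4772 - 8570\right) - 13246 = -13342 - 13246 = -26588$)
$F - w = -26588 - 47626 = -74214$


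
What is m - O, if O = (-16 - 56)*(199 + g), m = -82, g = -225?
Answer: -1954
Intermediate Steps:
O = 1872 (O = (-16 - 56)*(199 - 225) = -72*(-26) = 1872)
m - O = -82 - 1*1872 = -82 - 1872 = -1954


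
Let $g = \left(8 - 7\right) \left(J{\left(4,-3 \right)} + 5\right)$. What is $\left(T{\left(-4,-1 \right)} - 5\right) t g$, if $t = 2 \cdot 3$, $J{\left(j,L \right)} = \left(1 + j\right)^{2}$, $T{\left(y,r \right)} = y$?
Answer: $-1620$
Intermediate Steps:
$t = 6$
$g = 30$ ($g = \left(8 - 7\right) \left(\left(1 + 4\right)^{2} + 5\right) = 1 \left(5^{2} + 5\right) = 1 \left(25 + 5\right) = 1 \cdot 30 = 30$)
$\left(T{\left(-4,-1 \right)} - 5\right) t g = \left(-4 - 5\right) 6 \cdot 30 = \left(-9\right) 6 \cdot 30 = \left(-54\right) 30 = -1620$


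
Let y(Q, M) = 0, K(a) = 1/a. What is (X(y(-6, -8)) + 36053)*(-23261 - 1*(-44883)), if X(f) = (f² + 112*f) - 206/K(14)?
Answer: 717180118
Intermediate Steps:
X(f) = -2884 + f² + 112*f (X(f) = (f² + 112*f) - 206/(1/14) = (f² + 112*f) - 206/1/14 = (f² + 112*f) - 206*14 = (f² + 112*f) - 2884 = -2884 + f² + 112*f)
(X(y(-6, -8)) + 36053)*(-23261 - 1*(-44883)) = ((-2884 + 0² + 112*0) + 36053)*(-23261 - 1*(-44883)) = ((-2884 + 0 + 0) + 36053)*(-23261 + 44883) = (-2884 + 36053)*21622 = 33169*21622 = 717180118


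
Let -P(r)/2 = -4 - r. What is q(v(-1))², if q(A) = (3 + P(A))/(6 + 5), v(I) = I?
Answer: 81/121 ≈ 0.66942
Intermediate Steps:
P(r) = 8 + 2*r (P(r) = -2*(-4 - r) = 8 + 2*r)
q(A) = 1 + 2*A/11 (q(A) = (3 + (8 + 2*A))/(6 + 5) = (11 + 2*A)/11 = (11 + 2*A)*(1/11) = 1 + 2*A/11)
q(v(-1))² = (1 + (2/11)*(-1))² = (1 - 2/11)² = (9/11)² = 81/121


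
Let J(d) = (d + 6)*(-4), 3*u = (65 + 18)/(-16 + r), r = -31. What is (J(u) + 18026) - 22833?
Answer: -680839/141 ≈ -4828.6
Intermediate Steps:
u = -83/141 (u = ((65 + 18)/(-16 - 31))/3 = (83/(-47))/3 = (83*(-1/47))/3 = (⅓)*(-83/47) = -83/141 ≈ -0.58865)
J(d) = -24 - 4*d (J(d) = (6 + d)*(-4) = -24 - 4*d)
(J(u) + 18026) - 22833 = ((-24 - 4*(-83/141)) + 18026) - 22833 = ((-24 + 332/141) + 18026) - 22833 = (-3052/141 + 18026) - 22833 = 2538614/141 - 22833 = -680839/141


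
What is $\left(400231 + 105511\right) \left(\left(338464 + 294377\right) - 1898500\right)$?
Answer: $-640096913978$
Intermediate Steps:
$\left(400231 + 105511\right) \left(\left(338464 + 294377\right) - 1898500\right) = 505742 \left(632841 - 1898500\right) = 505742 \left(-1265659\right) = -640096913978$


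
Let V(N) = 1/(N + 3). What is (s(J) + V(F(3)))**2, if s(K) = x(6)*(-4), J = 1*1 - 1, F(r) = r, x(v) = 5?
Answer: 14161/36 ≈ 393.36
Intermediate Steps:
V(N) = 1/(3 + N)
J = 0 (J = 1 - 1 = 0)
s(K) = -20 (s(K) = 5*(-4) = -20)
(s(J) + V(F(3)))**2 = (-20 + 1/(3 + 3))**2 = (-20 + 1/6)**2 = (-119/6)**2 = 14161/36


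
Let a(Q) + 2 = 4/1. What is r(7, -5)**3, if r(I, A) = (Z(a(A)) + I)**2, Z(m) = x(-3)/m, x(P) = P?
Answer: 1771561/64 ≈ 27681.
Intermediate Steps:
a(Q) = 2 (a(Q) = -2 + 4/1 = -2 + 4*1 = -2 + 4 = 2)
Z(m) = -3/m
r(I, A) = (-3/2 + I)**2
r(7, -5)**3 = ((-3 + 2*7)**2/4)**3 = ((-3 + 14)**2/4)**3 = ((1/4)*11**2)**3 = ((1/4)*121)**3 = (121/4)**3 = 1771561/64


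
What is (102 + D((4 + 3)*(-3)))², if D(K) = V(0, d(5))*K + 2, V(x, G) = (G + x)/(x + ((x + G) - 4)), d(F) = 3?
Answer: 27889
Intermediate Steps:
V(x, G) = (G + x)/(-4 + G + 2*x) (V(x, G) = (G + x)/(x + ((G + x) - 4)) = (G + x)/(x + (-4 + G + x)) = (G + x)/(-4 + G + 2*x))
D(K) = 2 - 3*K (D(K) = ((3 + 0)/(-4 + 3 + 2*0))*K + 2 = (3/(-4 + 3 + 0))*K + 2 = (3/(-1))*K + 2 = (-1*3)*K + 2 = -3*K + 2 = 2 - 3*K)
(102 + D((4 + 3)*(-3)))² = (102 + (2 - 3*(4 + 3)*(-3)))² = (102 + (2 - 21*(-3)))² = (102 + (2 - 3*(-21)))² = (102 + (2 + 63))² = (102 + 65)² = 167² = 27889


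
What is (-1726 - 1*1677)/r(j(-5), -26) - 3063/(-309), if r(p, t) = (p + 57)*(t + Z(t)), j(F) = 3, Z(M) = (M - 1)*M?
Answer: 41061251/4177680 ≈ 9.8287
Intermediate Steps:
Z(M) = M*(-1 + M) (Z(M) = (-1 + M)*M = M*(-1 + M))
r(p, t) = (57 + p)*(t + t*(-1 + t)) (r(p, t) = (p + 57)*(t + t*(-1 + t)) = (57 + p)*(t + t*(-1 + t)))
(-1726 - 1*1677)/r(j(-5), -26) - 3063/(-309) = (-1726 - 1*1677)/(((-26)**2*(57 + 3))) - 3063/(-309) = (-1726 - 1677)/((676*60)) - 3063*(-1/309) = -3403/40560 + 1021/103 = 41061251/4177680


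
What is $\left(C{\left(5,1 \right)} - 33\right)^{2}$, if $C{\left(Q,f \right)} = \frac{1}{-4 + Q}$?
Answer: $1024$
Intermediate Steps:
$\left(C{\left(5,1 \right)} - 33\right)^{2} = \left(\frac{1}{-4 + 5} - 33\right)^{2} = \left(1^{-1} - 33\right)^{2} = \left(1 - 33\right)^{2} = \left(-32\right)^{2} = 1024$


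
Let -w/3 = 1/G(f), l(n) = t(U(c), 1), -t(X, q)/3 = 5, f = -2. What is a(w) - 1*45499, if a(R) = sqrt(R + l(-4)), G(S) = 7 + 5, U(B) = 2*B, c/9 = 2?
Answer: -45499 + I*sqrt(61)/2 ≈ -45499.0 + 3.9051*I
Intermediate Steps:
c = 18 (c = 9*2 = 18)
t(X, q) = -15 (t(X, q) = -3*5 = -15)
G(S) = 12
l(n) = -15
w = -1/4 (w = -3/12 = -3*1/12 = -1/4 ≈ -0.25000)
a(R) = sqrt(-15 + R) (a(R) = sqrt(R - 15) = sqrt(-15 + R))
a(w) - 1*45499 = sqrt(-15 - 1/4) - 1*45499 = sqrt(-61/4) - 45499 = I*sqrt(61)/2 - 45499 = -45499 + I*sqrt(61)/2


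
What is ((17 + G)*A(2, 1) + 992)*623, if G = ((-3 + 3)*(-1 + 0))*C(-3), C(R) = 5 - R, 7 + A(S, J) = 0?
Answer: 543879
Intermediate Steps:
A(S, J) = -7 (A(S, J) = -7 + 0 = -7)
G = 0 (G = ((-3 + 3)*(-1 + 0))*(5 - 1*(-3)) = (0*(-1))*(5 + 3) = 0*8 = 0)
((17 + G)*A(2, 1) + 992)*623 = ((17 + 0)*(-7) + 992)*623 = (17*(-7) + 992)*623 = (-119 + 992)*623 = 873*623 = 543879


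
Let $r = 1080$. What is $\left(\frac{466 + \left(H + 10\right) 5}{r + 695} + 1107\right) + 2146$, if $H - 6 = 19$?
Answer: $\frac{5774716}{1775} \approx 3253.4$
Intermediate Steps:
$H = 25$ ($H = 6 + 19 = 25$)
$\left(\frac{466 + \left(H + 10\right) 5}{r + 695} + 1107\right) + 2146 = \left(\frac{466 + \left(25 + 10\right) 5}{1080 + 695} + 1107\right) + 2146 = \left(\frac{466 + 35 \cdot 5}{1775} + 1107\right) + 2146 = \left(\left(466 + 175\right) \frac{1}{1775} + 1107\right) + 2146 = \left(641 \cdot \frac{1}{1775} + 1107\right) + 2146 = \left(\frac{641}{1775} + 1107\right) + 2146 = \frac{1965566}{1775} + 2146 = \frac{5774716}{1775}$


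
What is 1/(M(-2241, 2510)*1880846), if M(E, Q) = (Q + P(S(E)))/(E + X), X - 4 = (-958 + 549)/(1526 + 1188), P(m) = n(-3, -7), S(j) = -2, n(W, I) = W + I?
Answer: -6071627/12761540110000 ≈ -4.7578e-7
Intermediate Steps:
n(W, I) = I + W
P(m) = -10 (P(m) = -7 - 3 = -10)
X = 10447/2714 (X = 4 + (-958 + 549)/(1526 + 1188) = 4 - 409/2714 = 10447/2714 ≈ 3.8493)
M(E, Q) = (-10 + Q)/(10447/2714 + E) (M(E, Q) = (Q - 10)/(E + 10447/2714) = (-10 + Q)/(10447/2714 + E))
1/(M(-2241, 2510)*1880846) = 1/((2714*(-10 + 2510)/(10447 + 2714*(-2241)))*1880846) = (1/1880846)/(2714*2500/(10447 - 6082074)) = (1/1880846)/(2714*2500/(-6071627)) = (1/1880846)/(2714*(-1/6071627)*2500) = (1/1880846)/(-6785000/6071627) = -6071627/6785000*1/1880846 = -6071627/12761540110000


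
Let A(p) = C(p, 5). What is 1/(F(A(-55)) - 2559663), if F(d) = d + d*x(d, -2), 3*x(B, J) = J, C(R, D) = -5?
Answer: -3/7678994 ≈ -3.9068e-7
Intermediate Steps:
A(p) = -5
x(B, J) = J/3
F(d) = d/3 (F(d) = d + d*((⅓)*(-2)) = d + d*(-⅔) = d - 2*d/3 = d/3)
1/(F(A(-55)) - 2559663) = 1/((⅓)*(-5) - 2559663) = 1/(-5/3 - 2559663) = 1/(-7678994/3) = -3/7678994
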